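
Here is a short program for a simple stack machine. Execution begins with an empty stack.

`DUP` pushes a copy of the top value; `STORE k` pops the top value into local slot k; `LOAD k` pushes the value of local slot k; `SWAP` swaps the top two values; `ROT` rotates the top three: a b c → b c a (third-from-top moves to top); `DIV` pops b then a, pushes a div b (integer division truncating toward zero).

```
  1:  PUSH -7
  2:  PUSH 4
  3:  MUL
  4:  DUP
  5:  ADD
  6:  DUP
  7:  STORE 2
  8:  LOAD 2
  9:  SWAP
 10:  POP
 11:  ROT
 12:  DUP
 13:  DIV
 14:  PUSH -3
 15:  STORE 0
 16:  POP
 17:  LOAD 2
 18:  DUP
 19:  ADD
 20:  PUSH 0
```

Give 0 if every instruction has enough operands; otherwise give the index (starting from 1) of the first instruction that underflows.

11

PUSH -7 : [-7]
PUSH 4  : [-7, 4]
MUL     : [-28]
DUP     : [-28, -28]
ADD     : [-56]
DUP     : [-56, -56]
STORE 2 : [-56]
LOAD 2  : [-56, -56]
SWAP    : [-56, -56]
POP     : [-56]
ROT  — needs 3 operands, stack has 1 → underflow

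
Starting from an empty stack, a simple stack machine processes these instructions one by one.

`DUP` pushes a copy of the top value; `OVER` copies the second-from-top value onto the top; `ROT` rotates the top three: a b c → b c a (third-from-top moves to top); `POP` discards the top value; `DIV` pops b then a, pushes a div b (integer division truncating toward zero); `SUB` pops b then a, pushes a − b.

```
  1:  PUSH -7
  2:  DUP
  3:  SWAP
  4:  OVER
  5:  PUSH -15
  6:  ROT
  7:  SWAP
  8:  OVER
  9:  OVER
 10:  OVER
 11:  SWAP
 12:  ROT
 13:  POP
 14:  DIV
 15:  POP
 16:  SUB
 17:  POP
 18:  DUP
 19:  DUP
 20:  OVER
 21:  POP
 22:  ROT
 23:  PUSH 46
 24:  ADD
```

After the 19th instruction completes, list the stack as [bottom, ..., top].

[-7, -7, -7, -7]

PUSH -7  → -7
DUP      → -7 -7
SWAP     → -7 -7
OVER     → -7 -7 -7
PUSH -15 → -7 -7 -7 -15
ROT      → -7 -7 -15 -7
SWAP     → -7 -7 -7 -15
OVER     → -7 -7 -7 -15 -7
OVER     → -7 -7 -7 -15 -7 -15
OVER     → -7 -7 -7 -15 -7 -15 -7
SWAP     → -7 -7 -7 -15 -7 -7 -15
ROT      → -7 -7 -7 -15 -7 -15 -7
POP      → -7 -7 -7 -15 -7 -15
DIV      → -7 -7 -7 -15 0
POP      → -7 -7 -7 -15
SUB      → -7 -7 8
POP      → -7 -7
DUP      → -7 -7 -7
DUP      → -7 -7 -7 -7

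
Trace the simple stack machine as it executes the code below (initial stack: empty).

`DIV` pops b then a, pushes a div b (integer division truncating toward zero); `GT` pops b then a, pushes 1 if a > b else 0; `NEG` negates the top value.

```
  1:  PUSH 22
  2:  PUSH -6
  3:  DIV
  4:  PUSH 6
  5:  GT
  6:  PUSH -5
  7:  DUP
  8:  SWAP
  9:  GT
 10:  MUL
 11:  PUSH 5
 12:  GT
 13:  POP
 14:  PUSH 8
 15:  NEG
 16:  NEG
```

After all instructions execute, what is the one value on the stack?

PUSH 22 : 22
PUSH -6 : 22 -6
DIV     : -3
PUSH 6  : -3 6
GT      : 0
PUSH -5 : 0 -5
DUP     : 0 -5 -5
SWAP    : 0 -5 -5
GT      : 0 0
MUL     : 0
PUSH 5  : 0 5
GT      : 0
POP     : (empty)
PUSH 8  : 8
NEG     : -8
NEG     : 8

8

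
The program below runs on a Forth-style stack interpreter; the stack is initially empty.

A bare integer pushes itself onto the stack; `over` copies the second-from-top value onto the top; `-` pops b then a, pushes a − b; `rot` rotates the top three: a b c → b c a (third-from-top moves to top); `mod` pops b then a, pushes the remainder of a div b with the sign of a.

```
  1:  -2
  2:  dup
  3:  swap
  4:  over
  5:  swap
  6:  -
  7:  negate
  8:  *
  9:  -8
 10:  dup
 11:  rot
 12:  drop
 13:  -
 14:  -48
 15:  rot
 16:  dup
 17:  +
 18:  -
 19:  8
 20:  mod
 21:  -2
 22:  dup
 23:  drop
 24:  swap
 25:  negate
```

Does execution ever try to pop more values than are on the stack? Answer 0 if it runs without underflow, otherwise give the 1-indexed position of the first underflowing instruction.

-2     : -2
dup    : -2 -2
swap   : -2 -2
over   : -2 -2 -2
swap   : -2 -2 -2
-      : -2 0
negate : -2 0
*      : 0
-8     : 0 -8
dup    : 0 -8 -8
rot    : -8 -8 0
drop   : -8 -8
-      : 0
-48    : 0 -48
rot  — needs 3 operands, stack has 2 → underflow

15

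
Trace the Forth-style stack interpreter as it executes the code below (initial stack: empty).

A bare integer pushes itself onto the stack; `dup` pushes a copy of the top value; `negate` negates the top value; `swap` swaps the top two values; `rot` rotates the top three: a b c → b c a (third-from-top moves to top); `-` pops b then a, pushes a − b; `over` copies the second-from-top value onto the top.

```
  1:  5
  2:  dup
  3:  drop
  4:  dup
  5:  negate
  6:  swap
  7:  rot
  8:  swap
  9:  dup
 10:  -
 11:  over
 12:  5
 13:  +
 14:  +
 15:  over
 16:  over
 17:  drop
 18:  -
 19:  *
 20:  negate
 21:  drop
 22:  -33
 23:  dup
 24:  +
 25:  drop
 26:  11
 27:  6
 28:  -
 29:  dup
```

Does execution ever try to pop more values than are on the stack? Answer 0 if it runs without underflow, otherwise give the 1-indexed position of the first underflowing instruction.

5       5
dup     5 5
drop    5
dup     5 5
negate  5 -5
swap    -5 5
rot  — needs 3 operands, stack has 2 → underflow

7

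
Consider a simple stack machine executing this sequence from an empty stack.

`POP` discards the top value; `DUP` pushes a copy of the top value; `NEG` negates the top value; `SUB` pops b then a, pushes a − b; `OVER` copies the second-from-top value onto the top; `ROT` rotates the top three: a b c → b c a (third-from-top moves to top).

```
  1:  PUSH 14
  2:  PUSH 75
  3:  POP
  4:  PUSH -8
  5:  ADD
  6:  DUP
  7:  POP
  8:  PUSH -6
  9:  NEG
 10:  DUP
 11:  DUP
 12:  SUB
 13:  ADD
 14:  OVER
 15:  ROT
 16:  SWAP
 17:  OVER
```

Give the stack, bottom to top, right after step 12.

PUSH 14 → 14
PUSH 75 → 14 75
POP     → 14
PUSH -8 → 14 -8
ADD     → 6
DUP     → 6 6
POP     → 6
PUSH -6 → 6 -6
NEG     → 6 6
DUP     → 6 6 6
DUP     → 6 6 6 6
SUB     → 6 6 0

[6, 6, 0]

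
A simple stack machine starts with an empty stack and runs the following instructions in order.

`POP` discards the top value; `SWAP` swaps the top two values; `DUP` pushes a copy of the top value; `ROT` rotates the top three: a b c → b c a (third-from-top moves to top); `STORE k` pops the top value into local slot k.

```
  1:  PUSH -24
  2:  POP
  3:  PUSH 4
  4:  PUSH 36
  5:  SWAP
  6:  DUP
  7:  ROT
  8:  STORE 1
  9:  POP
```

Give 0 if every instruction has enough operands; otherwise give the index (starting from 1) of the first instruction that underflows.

0

PUSH -24 : -24
POP      : (empty)
PUSH 4   : 4
PUSH 36  : 4 36
SWAP     : 36 4
DUP      : 36 4 4
ROT      : 4 4 36
STORE 1  : 4 4
POP      : 4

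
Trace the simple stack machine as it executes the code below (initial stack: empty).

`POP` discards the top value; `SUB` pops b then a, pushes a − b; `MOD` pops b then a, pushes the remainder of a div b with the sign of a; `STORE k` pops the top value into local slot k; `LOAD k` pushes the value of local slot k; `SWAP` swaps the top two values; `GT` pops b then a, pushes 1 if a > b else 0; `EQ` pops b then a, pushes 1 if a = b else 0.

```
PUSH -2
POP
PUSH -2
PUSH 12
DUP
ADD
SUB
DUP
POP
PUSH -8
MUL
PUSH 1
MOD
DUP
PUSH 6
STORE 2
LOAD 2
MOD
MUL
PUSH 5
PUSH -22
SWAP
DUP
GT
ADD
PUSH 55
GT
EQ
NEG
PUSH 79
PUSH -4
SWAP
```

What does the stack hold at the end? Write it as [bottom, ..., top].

[-1, -4, 79]

PUSH -2   [-2]
POP       []
PUSH -2   [-2]
PUSH 12   [-2, 12]
DUP       [-2, 12, 12]
ADD       [-2, 24]
SUB       [-26]
DUP       [-26, -26]
POP       [-26]
PUSH -8   [-26, -8]
MUL       [208]
PUSH 1    [208, 1]
MOD       [0]
DUP       [0, 0]
PUSH 6    [0, 0, 6]
STORE 2   [0, 0]
LOAD 2    [0, 0, 6]
MOD       [0, 0]
MUL       [0]
PUSH 5    [0, 5]
PUSH -22  [0, 5, -22]
SWAP      [0, -22, 5]
DUP       [0, -22, 5, 5]
GT        [0, -22, 0]
ADD       [0, -22]
PUSH 55   [0, -22, 55]
GT        [0, 0]
EQ        [1]
NEG       [-1]
PUSH 79   [-1, 79]
PUSH -4   [-1, 79, -4]
SWAP      [-1, -4, 79]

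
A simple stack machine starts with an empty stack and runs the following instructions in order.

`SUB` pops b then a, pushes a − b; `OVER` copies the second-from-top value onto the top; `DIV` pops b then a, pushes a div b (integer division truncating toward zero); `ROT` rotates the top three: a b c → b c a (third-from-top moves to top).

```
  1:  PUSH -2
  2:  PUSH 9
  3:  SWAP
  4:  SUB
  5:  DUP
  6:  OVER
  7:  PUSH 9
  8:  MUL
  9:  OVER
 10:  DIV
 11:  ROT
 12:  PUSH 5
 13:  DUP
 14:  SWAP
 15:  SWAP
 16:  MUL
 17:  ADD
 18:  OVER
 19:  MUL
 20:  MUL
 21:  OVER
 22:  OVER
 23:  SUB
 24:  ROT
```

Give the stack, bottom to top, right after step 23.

PUSH -2 -> [-2]
PUSH 9  -> [-2, 9]
SWAP    -> [9, -2]
SUB     -> [11]
DUP     -> [11, 11]
OVER    -> [11, 11, 11]
PUSH 9  -> [11, 11, 11, 9]
MUL     -> [11, 11, 99]
OVER    -> [11, 11, 99, 11]
DIV     -> [11, 11, 9]
ROT     -> [11, 9, 11]
PUSH 5  -> [11, 9, 11, 5]
DUP     -> [11, 9, 11, 5, 5]
SWAP    -> [11, 9, 11, 5, 5]
SWAP    -> [11, 9, 11, 5, 5]
MUL     -> [11, 9, 11, 25]
ADD     -> [11, 9, 36]
OVER    -> [11, 9, 36, 9]
MUL     -> [11, 9, 324]
MUL     -> [11, 2916]
OVER    -> [11, 2916, 11]
OVER    -> [11, 2916, 11, 2916]
SUB     -> [11, 2916, -2905]

[11, 2916, -2905]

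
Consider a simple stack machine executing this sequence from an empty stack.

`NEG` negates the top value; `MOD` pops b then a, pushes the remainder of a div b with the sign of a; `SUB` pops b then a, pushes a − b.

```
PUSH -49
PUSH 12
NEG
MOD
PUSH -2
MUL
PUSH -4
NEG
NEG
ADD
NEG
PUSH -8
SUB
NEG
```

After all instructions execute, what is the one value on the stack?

PUSH -49 → [-49]
PUSH 12  → [-49, 12]
NEG      → [-49, -12]
MOD      → [-1]
PUSH -2  → [-1, -2]
MUL      → [2]
PUSH -4  → [2, -4]
NEG      → [2, 4]
NEG      → [2, -4]
ADD      → [-2]
NEG      → [2]
PUSH -8  → [2, -8]
SUB      → [10]
NEG      → [-10]

-10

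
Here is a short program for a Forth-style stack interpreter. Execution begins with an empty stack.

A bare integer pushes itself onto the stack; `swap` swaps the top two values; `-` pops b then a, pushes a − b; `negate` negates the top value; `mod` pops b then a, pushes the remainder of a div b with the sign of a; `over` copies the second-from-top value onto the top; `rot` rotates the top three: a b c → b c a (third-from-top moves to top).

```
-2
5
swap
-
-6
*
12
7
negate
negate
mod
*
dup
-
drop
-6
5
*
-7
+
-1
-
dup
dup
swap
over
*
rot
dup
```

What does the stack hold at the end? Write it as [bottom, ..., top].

[-36, 1296, -36, -36]

-2     -> -2
5      -> -2 5
swap   -> 5 -2
-      -> 7
-6     -> 7 -6
*      -> -42
12     -> -42 12
7      -> -42 12 7
negate -> -42 12 -7
negate -> -42 12 7
mod    -> -42 5
*      -> -210
dup    -> -210 -210
-      -> 0
drop   -> (empty)
-6     -> -6
5      -> -6 5
*      -> -30
-7     -> -30 -7
+      -> -37
-1     -> -37 -1
-      -> -36
dup    -> -36 -36
dup    -> -36 -36 -36
swap   -> -36 -36 -36
over   -> -36 -36 -36 -36
*      -> -36 -36 1296
rot    -> -36 1296 -36
dup    -> -36 1296 -36 -36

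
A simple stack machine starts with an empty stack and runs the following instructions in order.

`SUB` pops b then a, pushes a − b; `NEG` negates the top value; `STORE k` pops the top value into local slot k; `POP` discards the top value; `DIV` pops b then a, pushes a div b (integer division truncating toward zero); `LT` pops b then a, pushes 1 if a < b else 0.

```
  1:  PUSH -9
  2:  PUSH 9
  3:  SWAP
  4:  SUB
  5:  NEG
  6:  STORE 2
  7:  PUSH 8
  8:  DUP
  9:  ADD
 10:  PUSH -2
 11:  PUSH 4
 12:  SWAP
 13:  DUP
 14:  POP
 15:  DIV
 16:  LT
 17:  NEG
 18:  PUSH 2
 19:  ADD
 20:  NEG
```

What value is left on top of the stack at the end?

-2

PUSH -9 : [-9]
PUSH 9  : [-9, 9]
SWAP    : [9, -9]
SUB     : [18]
NEG     : [-18]
STORE 2 : []
PUSH 8  : [8]
DUP     : [8, 8]
ADD     : [16]
PUSH -2 : [16, -2]
PUSH 4  : [16, -2, 4]
SWAP    : [16, 4, -2]
DUP     : [16, 4, -2, -2]
POP     : [16, 4, -2]
DIV     : [16, -2]
LT      : [0]
NEG     : [0]
PUSH 2  : [0, 2]
ADD     : [2]
NEG     : [-2]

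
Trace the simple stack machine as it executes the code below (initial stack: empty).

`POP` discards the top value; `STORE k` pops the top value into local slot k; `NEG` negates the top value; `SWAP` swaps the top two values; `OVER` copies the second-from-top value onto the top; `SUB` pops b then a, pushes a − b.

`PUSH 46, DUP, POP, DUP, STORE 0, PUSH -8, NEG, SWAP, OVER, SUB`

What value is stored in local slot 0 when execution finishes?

46

PUSH 46  [46]
DUP      [46, 46]
POP      [46]
DUP      [46, 46]
STORE 0  [46]
PUSH -8  [46, -8]
NEG      [46, 8]
SWAP     [8, 46]
OVER     [8, 46, 8]
SUB      [8, 38]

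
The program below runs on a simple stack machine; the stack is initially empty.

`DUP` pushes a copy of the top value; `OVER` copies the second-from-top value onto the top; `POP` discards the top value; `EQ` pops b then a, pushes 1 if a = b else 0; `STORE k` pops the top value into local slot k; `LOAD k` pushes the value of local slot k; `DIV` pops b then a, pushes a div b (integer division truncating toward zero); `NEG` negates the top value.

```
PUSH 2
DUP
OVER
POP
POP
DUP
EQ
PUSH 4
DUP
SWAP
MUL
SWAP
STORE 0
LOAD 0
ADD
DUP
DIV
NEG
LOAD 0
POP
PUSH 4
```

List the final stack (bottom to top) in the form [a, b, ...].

PUSH 2   [2]
DUP      [2, 2]
OVER     [2, 2, 2]
POP      [2, 2]
POP      [2]
DUP      [2, 2]
EQ       [1]
PUSH 4   [1, 4]
DUP      [1, 4, 4]
SWAP     [1, 4, 4]
MUL      [1, 16]
SWAP     [16, 1]
STORE 0  [16]
LOAD 0   [16, 1]
ADD      [17]
DUP      [17, 17]
DIV      [1]
NEG      [-1]
LOAD 0   [-1, 1]
POP      [-1]
PUSH 4   [-1, 4]

[-1, 4]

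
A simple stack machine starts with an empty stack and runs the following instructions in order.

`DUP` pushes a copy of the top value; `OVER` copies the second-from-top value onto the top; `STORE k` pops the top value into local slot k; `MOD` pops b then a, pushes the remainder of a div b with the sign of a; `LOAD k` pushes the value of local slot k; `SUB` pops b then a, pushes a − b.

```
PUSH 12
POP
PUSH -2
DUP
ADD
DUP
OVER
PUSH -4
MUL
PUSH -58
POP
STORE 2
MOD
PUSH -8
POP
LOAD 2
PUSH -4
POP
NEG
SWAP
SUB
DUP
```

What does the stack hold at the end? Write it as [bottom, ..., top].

[-16, -16]

PUSH 12   12
POP       (empty)
PUSH -2   -2
DUP       -2 -2
ADD       -4
DUP       -4 -4
OVER      -4 -4 -4
PUSH -4   -4 -4 -4 -4
MUL       -4 -4 16
PUSH -58  -4 -4 16 -58
POP       -4 -4 16
STORE 2   -4 -4
MOD       0
PUSH -8   0 -8
POP       0
LOAD 2    0 16
PUSH -4   0 16 -4
POP       0 16
NEG       0 -16
SWAP      -16 0
SUB       -16
DUP       -16 -16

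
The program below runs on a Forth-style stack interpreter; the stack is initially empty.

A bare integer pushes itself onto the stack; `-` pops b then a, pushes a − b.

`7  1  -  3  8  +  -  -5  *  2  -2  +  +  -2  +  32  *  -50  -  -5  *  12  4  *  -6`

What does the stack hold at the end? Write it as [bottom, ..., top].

7   : [7]
1   : [7, 1]
-   : [6]
3   : [6, 3]
8   : [6, 3, 8]
+   : [6, 11]
-   : [-5]
-5  : [-5, -5]
*   : [25]
2   : [25, 2]
-2  : [25, 2, -2]
+   : [25, 0]
+   : [25]
-2  : [25, -2]
+   : [23]
32  : [23, 32]
*   : [736]
-50 : [736, -50]
-   : [786]
-5  : [786, -5]
*   : [-3930]
12  : [-3930, 12]
4   : [-3930, 12, 4]
*   : [-3930, 48]
-6  : [-3930, 48, -6]

[-3930, 48, -6]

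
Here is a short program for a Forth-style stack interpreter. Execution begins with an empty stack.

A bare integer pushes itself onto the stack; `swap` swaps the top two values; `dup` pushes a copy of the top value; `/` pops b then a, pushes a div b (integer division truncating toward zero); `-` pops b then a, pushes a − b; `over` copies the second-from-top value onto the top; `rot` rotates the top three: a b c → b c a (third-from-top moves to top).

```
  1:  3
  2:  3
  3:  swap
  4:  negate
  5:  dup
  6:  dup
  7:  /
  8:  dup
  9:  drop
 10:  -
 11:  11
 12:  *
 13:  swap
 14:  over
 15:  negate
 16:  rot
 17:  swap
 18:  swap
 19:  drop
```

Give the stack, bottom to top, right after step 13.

[-44, 3]

3       [3]
3       [3, 3]
swap    [3, 3]
negate  [3, -3]
dup     [3, -3, -3]
dup     [3, -3, -3, -3]
/       [3, -3, 1]
dup     [3, -3, 1, 1]
drop    [3, -3, 1]
-       [3, -4]
11      [3, -4, 11]
*       [3, -44]
swap    [-44, 3]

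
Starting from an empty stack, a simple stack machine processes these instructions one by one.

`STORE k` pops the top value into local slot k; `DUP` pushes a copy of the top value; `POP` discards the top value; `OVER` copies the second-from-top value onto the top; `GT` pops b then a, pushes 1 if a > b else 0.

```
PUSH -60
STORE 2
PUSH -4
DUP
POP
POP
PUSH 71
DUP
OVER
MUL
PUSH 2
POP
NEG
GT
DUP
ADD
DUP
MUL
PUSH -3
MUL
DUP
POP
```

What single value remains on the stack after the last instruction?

-12

PUSH -60  -60
STORE 2   (empty)
PUSH -4   -4
DUP       -4 -4
POP       -4
POP       (empty)
PUSH 71   71
DUP       71 71
OVER      71 71 71
MUL       71 5041
PUSH 2    71 5041 2
POP       71 5041
NEG       71 -5041
GT        1
DUP       1 1
ADD       2
DUP       2 2
MUL       4
PUSH -3   4 -3
MUL       -12
DUP       -12 -12
POP       -12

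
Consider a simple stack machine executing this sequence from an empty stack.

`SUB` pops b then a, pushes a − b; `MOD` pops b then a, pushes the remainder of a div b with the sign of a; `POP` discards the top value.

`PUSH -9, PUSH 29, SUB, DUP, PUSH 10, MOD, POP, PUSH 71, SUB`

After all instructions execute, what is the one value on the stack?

-109

PUSH -9 → -9
PUSH 29 → -9 29
SUB     → -38
DUP     → -38 -38
PUSH 10 → -38 -38 10
MOD     → -38 -8
POP     → -38
PUSH 71 → -38 71
SUB     → -109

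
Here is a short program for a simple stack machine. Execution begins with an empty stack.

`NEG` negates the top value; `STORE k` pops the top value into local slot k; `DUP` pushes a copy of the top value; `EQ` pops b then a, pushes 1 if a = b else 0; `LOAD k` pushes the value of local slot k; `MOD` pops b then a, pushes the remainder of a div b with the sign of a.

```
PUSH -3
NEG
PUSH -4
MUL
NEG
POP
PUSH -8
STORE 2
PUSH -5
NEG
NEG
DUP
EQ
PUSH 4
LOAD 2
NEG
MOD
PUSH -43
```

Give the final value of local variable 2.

-8

PUSH -3  : [-3]
NEG      : [3]
PUSH -4  : [3, -4]
MUL      : [-12]
NEG      : [12]
POP      : []
PUSH -8  : [-8]
STORE 2  : []
PUSH -5  : [-5]
NEG      : [5]
NEG      : [-5]
DUP      : [-5, -5]
EQ       : [1]
PUSH 4   : [1, 4]
LOAD 2   : [1, 4, -8]
NEG      : [1, 4, 8]
MOD      : [1, 4]
PUSH -43 : [1, 4, -43]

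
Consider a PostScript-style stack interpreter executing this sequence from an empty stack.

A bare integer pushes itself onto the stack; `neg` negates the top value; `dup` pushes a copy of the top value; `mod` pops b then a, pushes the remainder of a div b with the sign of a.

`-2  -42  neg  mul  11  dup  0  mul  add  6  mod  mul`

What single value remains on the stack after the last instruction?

-420

-2   -2
-42  -2 -42
neg  -2 42
mul  -84
11   -84 11
dup  -84 11 11
0    -84 11 11 0
mul  -84 11 0
add  -84 11
6    -84 11 6
mod  -84 5
mul  -420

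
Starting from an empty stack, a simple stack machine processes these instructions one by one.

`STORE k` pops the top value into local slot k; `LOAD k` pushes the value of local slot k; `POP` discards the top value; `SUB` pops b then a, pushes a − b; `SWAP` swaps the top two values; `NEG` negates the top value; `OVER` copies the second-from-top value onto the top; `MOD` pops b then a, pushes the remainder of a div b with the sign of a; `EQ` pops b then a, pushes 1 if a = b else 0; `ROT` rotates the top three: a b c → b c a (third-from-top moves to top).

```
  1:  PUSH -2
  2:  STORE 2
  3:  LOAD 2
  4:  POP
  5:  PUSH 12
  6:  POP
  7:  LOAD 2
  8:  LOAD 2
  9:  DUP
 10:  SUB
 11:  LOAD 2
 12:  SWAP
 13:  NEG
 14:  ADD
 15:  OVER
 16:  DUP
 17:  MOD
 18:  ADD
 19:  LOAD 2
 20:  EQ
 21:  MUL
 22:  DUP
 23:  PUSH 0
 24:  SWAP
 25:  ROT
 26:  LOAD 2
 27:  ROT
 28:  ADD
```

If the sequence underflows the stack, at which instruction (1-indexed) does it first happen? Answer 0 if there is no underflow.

PUSH -2  -2
STORE 2  (empty)
LOAD 2   -2
POP      (empty)
PUSH 12  12
POP      (empty)
LOAD 2   -2
LOAD 2   -2 -2
DUP      -2 -2 -2
SUB      -2 0
LOAD 2   -2 0 -2
SWAP     -2 -2 0
NEG      -2 -2 0
ADD      -2 -2
OVER     -2 -2 -2
DUP      -2 -2 -2 -2
MOD      -2 -2 0
ADD      -2 -2
LOAD 2   -2 -2 -2
EQ       -2 1
MUL      -2
DUP      -2 -2
PUSH 0   -2 -2 0
SWAP     -2 0 -2
ROT      0 -2 -2
LOAD 2   0 -2 -2 -2
ROT      0 -2 -2 -2
ADD      0 -2 -4

0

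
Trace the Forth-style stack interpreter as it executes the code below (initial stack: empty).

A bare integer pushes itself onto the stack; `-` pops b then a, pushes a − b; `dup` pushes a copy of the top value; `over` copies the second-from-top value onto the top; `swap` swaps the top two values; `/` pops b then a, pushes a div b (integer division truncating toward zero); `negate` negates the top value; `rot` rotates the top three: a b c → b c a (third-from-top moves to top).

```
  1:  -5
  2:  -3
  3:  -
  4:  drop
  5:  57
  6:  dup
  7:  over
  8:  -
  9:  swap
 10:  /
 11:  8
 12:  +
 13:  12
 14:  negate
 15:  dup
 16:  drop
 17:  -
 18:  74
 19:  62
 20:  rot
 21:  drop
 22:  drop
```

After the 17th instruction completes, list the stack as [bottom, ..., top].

[20]

-5     : [-5]
-3     : [-5, -3]
-      : [-2]
drop   : []
57     : [57]
dup    : [57, 57]
over   : [57, 57, 57]
-      : [57, 0]
swap   : [0, 57]
/      : [0]
8      : [0, 8]
+      : [8]
12     : [8, 12]
negate : [8, -12]
dup    : [8, -12, -12]
drop   : [8, -12]
-      : [20]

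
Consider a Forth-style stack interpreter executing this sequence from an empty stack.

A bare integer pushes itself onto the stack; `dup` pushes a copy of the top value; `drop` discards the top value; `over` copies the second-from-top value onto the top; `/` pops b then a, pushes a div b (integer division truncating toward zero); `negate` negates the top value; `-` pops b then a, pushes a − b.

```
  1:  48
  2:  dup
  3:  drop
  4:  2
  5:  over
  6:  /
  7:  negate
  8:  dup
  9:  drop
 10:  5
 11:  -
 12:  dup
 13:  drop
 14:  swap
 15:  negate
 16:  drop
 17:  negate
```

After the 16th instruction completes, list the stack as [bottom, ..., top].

48     : [48]
dup    : [48, 48]
drop   : [48]
2      : [48, 2]
over   : [48, 2, 48]
/      : [48, 0]
negate : [48, 0]
dup    : [48, 0, 0]
drop   : [48, 0]
5      : [48, 0, 5]
-      : [48, -5]
dup    : [48, -5, -5]
drop   : [48, -5]
swap   : [-5, 48]
negate : [-5, -48]
drop   : [-5]

[-5]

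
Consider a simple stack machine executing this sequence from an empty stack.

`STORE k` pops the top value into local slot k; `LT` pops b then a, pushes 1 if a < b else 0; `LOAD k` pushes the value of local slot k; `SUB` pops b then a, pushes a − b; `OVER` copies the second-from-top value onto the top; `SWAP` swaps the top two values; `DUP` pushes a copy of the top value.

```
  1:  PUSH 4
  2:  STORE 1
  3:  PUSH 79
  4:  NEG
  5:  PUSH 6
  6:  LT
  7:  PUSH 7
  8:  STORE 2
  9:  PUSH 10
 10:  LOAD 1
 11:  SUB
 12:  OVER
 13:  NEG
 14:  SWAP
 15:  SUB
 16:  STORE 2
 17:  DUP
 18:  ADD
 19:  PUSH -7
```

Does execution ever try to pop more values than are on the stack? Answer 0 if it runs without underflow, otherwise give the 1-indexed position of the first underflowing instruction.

0

PUSH 4   4
STORE 1  (empty)
PUSH 79  79
NEG      -79
PUSH 6   -79 6
LT       1
PUSH 7   1 7
STORE 2  1
PUSH 10  1 10
LOAD 1   1 10 4
SUB      1 6
OVER     1 6 1
NEG      1 6 -1
SWAP     1 -1 6
SUB      1 -7
STORE 2  1
DUP      1 1
ADD      2
PUSH -7  2 -7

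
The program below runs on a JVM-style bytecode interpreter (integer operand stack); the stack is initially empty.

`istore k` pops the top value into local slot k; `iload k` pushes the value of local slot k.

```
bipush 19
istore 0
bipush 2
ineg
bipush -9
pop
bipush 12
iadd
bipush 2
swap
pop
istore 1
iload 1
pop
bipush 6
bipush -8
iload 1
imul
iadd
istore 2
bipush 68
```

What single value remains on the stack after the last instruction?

68

bipush 19 → 19
istore 0  → (empty)
bipush 2  → 2
ineg      → -2
bipush -9 → -2 -9
pop       → -2
bipush 12 → -2 12
iadd      → 10
bipush 2  → 10 2
swap      → 2 10
pop       → 2
istore 1  → (empty)
iload 1   → 2
pop       → (empty)
bipush 6  → 6
bipush -8 → 6 -8
iload 1   → 6 -8 2
imul      → 6 -16
iadd      → -10
istore 2  → (empty)
bipush 68 → 68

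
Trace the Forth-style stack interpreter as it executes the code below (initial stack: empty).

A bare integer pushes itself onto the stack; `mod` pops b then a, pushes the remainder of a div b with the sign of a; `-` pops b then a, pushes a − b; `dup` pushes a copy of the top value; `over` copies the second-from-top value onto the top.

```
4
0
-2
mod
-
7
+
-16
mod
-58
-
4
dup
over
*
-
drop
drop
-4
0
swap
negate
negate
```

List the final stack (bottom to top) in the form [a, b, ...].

4      -> [4]
0      -> [4, 0]
-2     -> [4, 0, -2]
mod    -> [4, 0]
-      -> [4]
7      -> [4, 7]
+      -> [11]
-16    -> [11, -16]
mod    -> [11]
-58    -> [11, -58]
-      -> [69]
4      -> [69, 4]
dup    -> [69, 4, 4]
over   -> [69, 4, 4, 4]
*      -> [69, 4, 16]
-      -> [69, -12]
drop   -> [69]
drop   -> []
-4     -> [-4]
0      -> [-4, 0]
swap   -> [0, -4]
negate -> [0, 4]
negate -> [0, -4]

[0, -4]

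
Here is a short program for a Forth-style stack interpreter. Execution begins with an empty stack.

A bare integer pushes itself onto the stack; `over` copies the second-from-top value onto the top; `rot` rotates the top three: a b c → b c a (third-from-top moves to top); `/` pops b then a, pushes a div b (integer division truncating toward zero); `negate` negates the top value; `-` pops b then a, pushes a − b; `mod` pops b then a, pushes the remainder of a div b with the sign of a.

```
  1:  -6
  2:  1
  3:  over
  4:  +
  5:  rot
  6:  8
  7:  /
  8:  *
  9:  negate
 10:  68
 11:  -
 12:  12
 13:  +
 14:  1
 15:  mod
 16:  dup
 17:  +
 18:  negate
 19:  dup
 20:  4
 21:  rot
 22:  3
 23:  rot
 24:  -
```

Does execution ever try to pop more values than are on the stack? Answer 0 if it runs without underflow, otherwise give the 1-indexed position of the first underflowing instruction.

-6   -> [-6]
1    -> [-6, 1]
over -> [-6, 1, -6]
+    -> [-6, -5]
rot  — needs 3 operands, stack has 2 → underflow

5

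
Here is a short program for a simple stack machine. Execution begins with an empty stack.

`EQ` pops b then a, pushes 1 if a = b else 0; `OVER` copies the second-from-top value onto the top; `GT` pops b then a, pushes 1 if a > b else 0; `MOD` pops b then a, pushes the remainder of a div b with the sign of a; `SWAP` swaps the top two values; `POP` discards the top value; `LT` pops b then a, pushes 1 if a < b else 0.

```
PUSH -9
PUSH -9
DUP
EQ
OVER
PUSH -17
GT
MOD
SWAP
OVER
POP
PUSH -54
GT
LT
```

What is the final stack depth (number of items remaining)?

1

PUSH -9  → [-9]
PUSH -9  → [-9, -9]
DUP      → [-9, -9, -9]
EQ       → [-9, 1]
OVER     → [-9, 1, -9]
PUSH -17 → [-9, 1, -9, -17]
GT       → [-9, 1, 1]
MOD      → [-9, 0]
SWAP     → [0, -9]
OVER     → [0, -9, 0]
POP      → [0, -9]
PUSH -54 → [0, -9, -54]
GT       → [0, 1]
LT       → [1]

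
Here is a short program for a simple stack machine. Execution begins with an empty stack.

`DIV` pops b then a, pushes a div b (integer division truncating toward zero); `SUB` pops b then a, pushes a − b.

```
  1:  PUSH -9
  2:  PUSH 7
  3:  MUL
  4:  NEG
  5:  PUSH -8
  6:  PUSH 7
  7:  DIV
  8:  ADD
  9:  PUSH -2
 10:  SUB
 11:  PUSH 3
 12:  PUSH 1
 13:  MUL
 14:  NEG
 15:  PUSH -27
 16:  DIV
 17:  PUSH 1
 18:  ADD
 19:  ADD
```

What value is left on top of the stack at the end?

65

PUSH -9  -> [-9]
PUSH 7   -> [-9, 7]
MUL      -> [-63]
NEG      -> [63]
PUSH -8  -> [63, -8]
PUSH 7   -> [63, -8, 7]
DIV      -> [63, -1]
ADD      -> [62]
PUSH -2  -> [62, -2]
SUB      -> [64]
PUSH 3   -> [64, 3]
PUSH 1   -> [64, 3, 1]
MUL      -> [64, 3]
NEG      -> [64, -3]
PUSH -27 -> [64, -3, -27]
DIV      -> [64, 0]
PUSH 1   -> [64, 0, 1]
ADD      -> [64, 1]
ADD      -> [65]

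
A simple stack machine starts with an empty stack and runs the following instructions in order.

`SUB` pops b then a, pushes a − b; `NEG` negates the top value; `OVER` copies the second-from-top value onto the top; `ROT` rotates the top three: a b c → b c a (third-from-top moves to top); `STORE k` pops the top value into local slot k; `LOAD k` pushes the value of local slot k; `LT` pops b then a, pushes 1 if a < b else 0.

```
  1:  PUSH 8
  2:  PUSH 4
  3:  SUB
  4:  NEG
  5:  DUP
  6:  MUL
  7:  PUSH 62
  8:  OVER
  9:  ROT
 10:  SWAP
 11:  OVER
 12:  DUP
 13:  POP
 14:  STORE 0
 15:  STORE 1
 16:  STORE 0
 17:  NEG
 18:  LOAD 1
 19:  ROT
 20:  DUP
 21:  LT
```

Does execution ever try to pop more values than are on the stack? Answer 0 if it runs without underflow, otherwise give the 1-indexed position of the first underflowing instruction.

19

PUSH 8  : 8
PUSH 4  : 8 4
SUB     : 4
NEG     : -4
DUP     : -4 -4
MUL     : 16
PUSH 62 : 16 62
OVER    : 16 62 16
ROT     : 62 16 16
SWAP    : 62 16 16
OVER    : 62 16 16 16
DUP     : 62 16 16 16 16
POP     : 62 16 16 16
STORE 0 : 62 16 16
STORE 1 : 62 16
STORE 0 : 62
NEG     : -62
LOAD 1  : -62 16
ROT  — needs 3 operands, stack has 2 → underflow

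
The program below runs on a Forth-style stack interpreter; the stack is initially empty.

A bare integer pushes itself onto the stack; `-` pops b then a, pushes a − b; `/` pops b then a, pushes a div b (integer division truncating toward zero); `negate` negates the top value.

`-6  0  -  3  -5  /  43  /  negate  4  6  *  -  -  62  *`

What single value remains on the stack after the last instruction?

1116

-6     -> -6
0      -> -6 0
-      -> -6
3      -> -6 3
-5     -> -6 3 -5
/      -> -6 0
43     -> -6 0 43
/      -> -6 0
negate -> -6 0
4      -> -6 0 4
6      -> -6 0 4 6
*      -> -6 0 24
-      -> -6 -24
-      -> 18
62     -> 18 62
*      -> 1116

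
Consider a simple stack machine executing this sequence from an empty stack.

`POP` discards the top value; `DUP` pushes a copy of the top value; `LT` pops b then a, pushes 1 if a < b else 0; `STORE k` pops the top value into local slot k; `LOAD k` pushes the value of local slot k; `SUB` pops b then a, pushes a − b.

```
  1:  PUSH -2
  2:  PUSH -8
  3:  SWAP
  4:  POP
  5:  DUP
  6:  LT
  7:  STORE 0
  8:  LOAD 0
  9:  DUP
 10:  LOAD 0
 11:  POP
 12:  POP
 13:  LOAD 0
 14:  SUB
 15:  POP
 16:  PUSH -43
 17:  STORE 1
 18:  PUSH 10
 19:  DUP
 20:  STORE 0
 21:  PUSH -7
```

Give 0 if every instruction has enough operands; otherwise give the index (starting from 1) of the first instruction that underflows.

PUSH -2  -> -2
PUSH -8  -> -2 -8
SWAP     -> -8 -2
POP      -> -8
DUP      -> -8 -8
LT       -> 0
STORE 0  -> (empty)
LOAD 0   -> 0
DUP      -> 0 0
LOAD 0   -> 0 0 0
POP      -> 0 0
POP      -> 0
LOAD 0   -> 0 0
SUB      -> 0
POP      -> (empty)
PUSH -43 -> -43
STORE 1  -> (empty)
PUSH 10  -> 10
DUP      -> 10 10
STORE 0  -> 10
PUSH -7  -> 10 -7

0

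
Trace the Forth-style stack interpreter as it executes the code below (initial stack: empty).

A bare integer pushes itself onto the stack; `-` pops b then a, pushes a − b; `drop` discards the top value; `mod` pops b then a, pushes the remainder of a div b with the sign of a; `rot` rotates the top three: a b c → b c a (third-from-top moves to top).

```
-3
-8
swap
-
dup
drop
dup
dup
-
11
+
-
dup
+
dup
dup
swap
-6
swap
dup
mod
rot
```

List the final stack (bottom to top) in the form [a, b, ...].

[-32, -6, 0, -32]

-3   : [-3]
-8   : [-3, -8]
swap : [-8, -3]
-    : [-5]
dup  : [-5, -5]
drop : [-5]
dup  : [-5, -5]
dup  : [-5, -5, -5]
-    : [-5, 0]
11   : [-5, 0, 11]
+    : [-5, 11]
-    : [-16]
dup  : [-16, -16]
+    : [-32]
dup  : [-32, -32]
dup  : [-32, -32, -32]
swap : [-32, -32, -32]
-6   : [-32, -32, -32, -6]
swap : [-32, -32, -6, -32]
dup  : [-32, -32, -6, -32, -32]
mod  : [-32, -32, -6, 0]
rot  : [-32, -6, 0, -32]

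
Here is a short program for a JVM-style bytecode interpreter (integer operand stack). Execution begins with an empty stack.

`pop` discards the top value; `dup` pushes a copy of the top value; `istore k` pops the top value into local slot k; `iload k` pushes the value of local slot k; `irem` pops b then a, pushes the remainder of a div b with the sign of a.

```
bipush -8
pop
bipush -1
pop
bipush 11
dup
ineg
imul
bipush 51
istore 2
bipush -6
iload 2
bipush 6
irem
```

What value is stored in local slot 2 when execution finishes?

bipush -8 : -8
pop       : (empty)
bipush -1 : -1
pop       : (empty)
bipush 11 : 11
dup       : 11 11
ineg      : 11 -11
imul      : -121
bipush 51 : -121 51
istore 2  : -121
bipush -6 : -121 -6
iload 2   : -121 -6 51
bipush 6  : -121 -6 51 6
irem      : -121 -6 3

51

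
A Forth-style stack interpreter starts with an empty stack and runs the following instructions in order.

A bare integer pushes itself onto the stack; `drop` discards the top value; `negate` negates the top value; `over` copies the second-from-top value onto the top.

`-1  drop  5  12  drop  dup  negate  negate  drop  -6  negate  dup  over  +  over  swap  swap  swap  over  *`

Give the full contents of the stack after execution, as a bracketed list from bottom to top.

[5, 6, 6, 72]

-1     → -1
drop   → (empty)
5      → 5
12     → 5 12
drop   → 5
dup    → 5 5
negate → 5 -5
negate → 5 5
drop   → 5
-6     → 5 -6
negate → 5 6
dup    → 5 6 6
over   → 5 6 6 6
+      → 5 6 12
over   → 5 6 12 6
swap   → 5 6 6 12
swap   → 5 6 12 6
swap   → 5 6 6 12
over   → 5 6 6 12 6
*      → 5 6 6 72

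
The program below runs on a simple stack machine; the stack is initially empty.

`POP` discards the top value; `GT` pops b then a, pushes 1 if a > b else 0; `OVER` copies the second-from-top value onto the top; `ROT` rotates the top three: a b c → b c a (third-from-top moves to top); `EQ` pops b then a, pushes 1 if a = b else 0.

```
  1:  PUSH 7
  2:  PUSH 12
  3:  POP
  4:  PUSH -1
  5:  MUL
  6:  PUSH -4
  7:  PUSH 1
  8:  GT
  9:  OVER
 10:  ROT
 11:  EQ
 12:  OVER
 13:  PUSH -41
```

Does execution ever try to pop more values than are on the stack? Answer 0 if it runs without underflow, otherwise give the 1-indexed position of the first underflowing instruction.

0

PUSH 7   -> 7
PUSH 12  -> 7 12
POP      -> 7
PUSH -1  -> 7 -1
MUL      -> -7
PUSH -4  -> -7 -4
PUSH 1   -> -7 -4 1
GT       -> -7 0
OVER     -> -7 0 -7
ROT      -> 0 -7 -7
EQ       -> 0 1
OVER     -> 0 1 0
PUSH -41 -> 0 1 0 -41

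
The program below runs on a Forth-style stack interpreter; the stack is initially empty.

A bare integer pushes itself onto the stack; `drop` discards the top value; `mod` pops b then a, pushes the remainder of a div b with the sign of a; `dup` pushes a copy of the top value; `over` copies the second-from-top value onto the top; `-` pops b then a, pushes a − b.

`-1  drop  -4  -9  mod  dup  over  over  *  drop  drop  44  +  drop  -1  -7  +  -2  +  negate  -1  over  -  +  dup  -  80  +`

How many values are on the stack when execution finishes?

1

-1     → [-1]
drop   → []
-4     → [-4]
-9     → [-4, -9]
mod    → [-4]
dup    → [-4, -4]
over   → [-4, -4, -4]
over   → [-4, -4, -4, -4]
*      → [-4, -4, 16]
drop   → [-4, -4]
drop   → [-4]
44     → [-4, 44]
+      → [40]
drop   → []
-1     → [-1]
-7     → [-1, -7]
+      → [-8]
-2     → [-8, -2]
+      → [-10]
negate → [10]
-1     → [10, -1]
over   → [10, -1, 10]
-      → [10, -11]
+      → [-1]
dup    → [-1, -1]
-      → [0]
80     → [0, 80]
+      → [80]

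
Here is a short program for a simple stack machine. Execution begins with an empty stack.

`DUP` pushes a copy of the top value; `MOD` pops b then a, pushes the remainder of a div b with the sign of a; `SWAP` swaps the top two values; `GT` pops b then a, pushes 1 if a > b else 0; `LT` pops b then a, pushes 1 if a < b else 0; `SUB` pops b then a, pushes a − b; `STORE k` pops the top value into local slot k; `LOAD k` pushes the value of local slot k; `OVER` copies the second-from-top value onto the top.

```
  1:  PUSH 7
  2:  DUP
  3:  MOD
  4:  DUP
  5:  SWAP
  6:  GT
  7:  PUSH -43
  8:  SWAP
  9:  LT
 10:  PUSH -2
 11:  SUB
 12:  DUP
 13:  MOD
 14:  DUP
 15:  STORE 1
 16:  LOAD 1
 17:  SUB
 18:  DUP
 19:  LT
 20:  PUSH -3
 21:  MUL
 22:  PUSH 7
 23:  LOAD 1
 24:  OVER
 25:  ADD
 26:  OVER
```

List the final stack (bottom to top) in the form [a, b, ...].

PUSH 7   : 7
DUP      : 7 7
MOD      : 0
DUP      : 0 0
SWAP     : 0 0
GT       : 0
PUSH -43 : 0 -43
SWAP     : -43 0
LT       : 1
PUSH -2  : 1 -2
SUB      : 3
DUP      : 3 3
MOD      : 0
DUP      : 0 0
STORE 1  : 0
LOAD 1   : 0 0
SUB      : 0
DUP      : 0 0
LT       : 0
PUSH -3  : 0 -3
MUL      : 0
PUSH 7   : 0 7
LOAD 1   : 0 7 0
OVER     : 0 7 0 7
ADD      : 0 7 7
OVER     : 0 7 7 7

[0, 7, 7, 7]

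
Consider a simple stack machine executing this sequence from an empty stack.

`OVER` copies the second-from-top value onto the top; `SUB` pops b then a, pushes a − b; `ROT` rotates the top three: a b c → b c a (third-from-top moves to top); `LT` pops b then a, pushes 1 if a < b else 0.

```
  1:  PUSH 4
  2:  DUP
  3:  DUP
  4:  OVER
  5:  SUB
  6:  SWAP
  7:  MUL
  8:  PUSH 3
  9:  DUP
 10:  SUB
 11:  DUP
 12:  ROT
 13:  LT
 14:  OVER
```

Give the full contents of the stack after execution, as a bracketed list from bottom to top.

[4, 0, 0, 0]

PUSH 4 → 4
DUP    → 4 4
DUP    → 4 4 4
OVER   → 4 4 4 4
SUB    → 4 4 0
SWAP   → 4 0 4
MUL    → 4 0
PUSH 3 → 4 0 3
DUP    → 4 0 3 3
SUB    → 4 0 0
DUP    → 4 0 0 0
ROT    → 4 0 0 0
LT     → 4 0 0
OVER   → 4 0 0 0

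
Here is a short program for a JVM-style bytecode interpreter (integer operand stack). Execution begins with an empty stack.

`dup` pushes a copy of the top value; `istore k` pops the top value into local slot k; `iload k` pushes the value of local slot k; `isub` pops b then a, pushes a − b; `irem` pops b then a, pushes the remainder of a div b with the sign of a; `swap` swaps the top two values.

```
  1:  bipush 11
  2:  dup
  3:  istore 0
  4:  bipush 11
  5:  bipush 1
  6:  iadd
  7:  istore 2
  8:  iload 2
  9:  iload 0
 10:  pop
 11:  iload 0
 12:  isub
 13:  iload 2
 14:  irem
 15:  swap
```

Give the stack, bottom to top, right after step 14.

[11, 1]

bipush 11  11
dup        11 11
istore 0   11
bipush 11  11 11
bipush 1   11 11 1
iadd       11 12
istore 2   11
iload 2    11 12
iload 0    11 12 11
pop        11 12
iload 0    11 12 11
isub       11 1
iload 2    11 1 12
irem       11 1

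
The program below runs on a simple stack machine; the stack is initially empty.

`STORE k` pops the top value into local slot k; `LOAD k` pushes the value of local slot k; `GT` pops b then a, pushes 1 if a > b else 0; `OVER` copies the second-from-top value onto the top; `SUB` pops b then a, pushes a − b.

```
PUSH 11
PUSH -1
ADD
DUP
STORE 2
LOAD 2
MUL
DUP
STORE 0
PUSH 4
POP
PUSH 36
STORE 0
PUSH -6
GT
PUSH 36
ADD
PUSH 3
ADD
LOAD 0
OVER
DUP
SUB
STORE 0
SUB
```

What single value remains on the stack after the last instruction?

PUSH 11 → 11
PUSH -1 → 11 -1
ADD     → 10
DUP     → 10 10
STORE 2 → 10
LOAD 2  → 10 10
MUL     → 100
DUP     → 100 100
STORE 0 → 100
PUSH 4  → 100 4
POP     → 100
PUSH 36 → 100 36
STORE 0 → 100
PUSH -6 → 100 -6
GT      → 1
PUSH 36 → 1 36
ADD     → 37
PUSH 3  → 37 3
ADD     → 40
LOAD 0  → 40 36
OVER    → 40 36 40
DUP     → 40 36 40 40
SUB     → 40 36 0
STORE 0 → 40 36
SUB     → 4

4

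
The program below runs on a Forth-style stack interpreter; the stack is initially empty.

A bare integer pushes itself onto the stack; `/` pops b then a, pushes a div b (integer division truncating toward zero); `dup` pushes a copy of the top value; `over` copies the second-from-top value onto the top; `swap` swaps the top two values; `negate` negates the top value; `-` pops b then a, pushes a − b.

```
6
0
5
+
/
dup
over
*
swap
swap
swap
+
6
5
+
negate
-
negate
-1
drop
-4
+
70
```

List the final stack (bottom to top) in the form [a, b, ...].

6       [6]
0       [6, 0]
5       [6, 0, 5]
+       [6, 5]
/       [1]
dup     [1, 1]
over    [1, 1, 1]
*       [1, 1]
swap    [1, 1]
swap    [1, 1]
swap    [1, 1]
+       [2]
6       [2, 6]
5       [2, 6, 5]
+       [2, 11]
negate  [2, -11]
-       [13]
negate  [-13]
-1      [-13, -1]
drop    [-13]
-4      [-13, -4]
+       [-17]
70      [-17, 70]

[-17, 70]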